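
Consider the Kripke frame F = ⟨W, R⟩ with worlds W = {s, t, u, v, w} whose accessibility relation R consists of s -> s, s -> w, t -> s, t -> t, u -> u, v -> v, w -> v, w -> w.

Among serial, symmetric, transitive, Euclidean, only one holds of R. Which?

serial

Serial: yes — every world has a successor (e.g. s R s).
Symmetric: no — s R w but not w R s.
Transitive: no — s R w and w R v, but not s R v.
Euclidean: no — s R w and s R s, but not w R s.
Only serial holds.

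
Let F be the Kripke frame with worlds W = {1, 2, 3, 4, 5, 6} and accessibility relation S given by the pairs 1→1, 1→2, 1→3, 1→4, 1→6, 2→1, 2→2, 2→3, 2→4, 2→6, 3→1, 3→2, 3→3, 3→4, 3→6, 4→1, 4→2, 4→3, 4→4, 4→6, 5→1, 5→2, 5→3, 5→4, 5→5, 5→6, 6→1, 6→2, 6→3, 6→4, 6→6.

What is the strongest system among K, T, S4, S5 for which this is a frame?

S4

Reflexive (axiom T): yes — every world is S-related to itself.
Transitive (axiom 4): yes — every two-step S-path is closed by a direct edge.
Euclidean (axiom 5): no — 5 S 1 and 5 S 5, but not 1 S 5.
So F validates K, T, S4; S5 would additionally require S to be Euclidean. The strongest is S4.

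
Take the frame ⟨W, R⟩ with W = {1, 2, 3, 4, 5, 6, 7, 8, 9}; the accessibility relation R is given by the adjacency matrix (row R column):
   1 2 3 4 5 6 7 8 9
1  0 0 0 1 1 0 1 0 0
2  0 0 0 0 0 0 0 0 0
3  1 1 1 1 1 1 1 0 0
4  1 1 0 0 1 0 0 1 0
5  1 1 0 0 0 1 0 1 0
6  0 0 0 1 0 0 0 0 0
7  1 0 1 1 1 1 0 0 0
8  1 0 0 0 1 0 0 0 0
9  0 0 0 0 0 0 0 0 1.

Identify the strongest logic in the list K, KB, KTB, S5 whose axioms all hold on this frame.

Symmetric (axiom B): no — 3 R 1 but not 1 R 3.
Reflexive (axiom T): no — 1 is not related to itself.
Euclidean (axiom 5): no — 1 R 4 and 1 R 7, but not 4 R 7.
So F validates K; KB would additionally require R to be symmetric. The strongest is K.

K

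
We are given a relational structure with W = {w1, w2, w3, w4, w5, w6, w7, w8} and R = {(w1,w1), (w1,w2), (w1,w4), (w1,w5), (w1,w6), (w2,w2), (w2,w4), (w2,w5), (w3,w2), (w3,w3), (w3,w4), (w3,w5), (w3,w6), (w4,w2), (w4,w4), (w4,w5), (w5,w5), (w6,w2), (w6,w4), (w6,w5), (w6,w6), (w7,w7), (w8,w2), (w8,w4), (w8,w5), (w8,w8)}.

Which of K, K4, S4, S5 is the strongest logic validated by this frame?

S4

Transitive (axiom 4): yes — every two-step R-path is closed by a direct edge.
Reflexive (axiom T): yes — every world is R-related to itself.
Euclidean (axiom 5): no — w1 R w2 and w1 R w6, but not w2 R w6.
So F validates K, K4, S4; S5 would additionally require R to be Euclidean. The strongest is S4.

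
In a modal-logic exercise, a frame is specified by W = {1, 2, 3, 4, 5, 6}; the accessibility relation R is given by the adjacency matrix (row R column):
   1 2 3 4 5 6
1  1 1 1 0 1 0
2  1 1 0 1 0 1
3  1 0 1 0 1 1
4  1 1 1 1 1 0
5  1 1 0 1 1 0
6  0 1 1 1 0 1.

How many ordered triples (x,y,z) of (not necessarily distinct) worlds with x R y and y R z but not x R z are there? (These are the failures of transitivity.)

24

Enumerating: (1,2,4), (1,2,6), (1,3,6), (1,5,4), (2,1,3), (2,1,5), (2,4,3), (2,4,5), (2,6,3), (3,1,2), (3,5,2), (3,5,4), … and 12 more.
Total: 24.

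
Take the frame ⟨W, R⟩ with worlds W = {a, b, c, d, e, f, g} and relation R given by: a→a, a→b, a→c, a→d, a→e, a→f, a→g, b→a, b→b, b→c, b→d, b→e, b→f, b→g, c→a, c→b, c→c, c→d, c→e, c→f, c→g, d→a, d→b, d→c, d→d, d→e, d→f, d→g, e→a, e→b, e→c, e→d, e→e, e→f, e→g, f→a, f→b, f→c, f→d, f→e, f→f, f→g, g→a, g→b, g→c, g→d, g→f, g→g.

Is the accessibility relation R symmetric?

Symmetric: no — e R g but not g R e.

No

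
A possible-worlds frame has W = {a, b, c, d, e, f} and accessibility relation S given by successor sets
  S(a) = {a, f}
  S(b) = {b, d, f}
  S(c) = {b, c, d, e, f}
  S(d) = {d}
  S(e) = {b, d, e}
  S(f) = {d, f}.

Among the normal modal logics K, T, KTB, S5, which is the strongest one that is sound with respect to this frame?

T

Reflexive (axiom T): yes — every world is S-related to itself.
Symmetric (axiom B): no — a S f but not f S a.
Euclidean (axiom 5): no — b S d and b S f, but not d S f.
So F validates K, T; KTB would additionally require S to be symmetric. The strongest is T.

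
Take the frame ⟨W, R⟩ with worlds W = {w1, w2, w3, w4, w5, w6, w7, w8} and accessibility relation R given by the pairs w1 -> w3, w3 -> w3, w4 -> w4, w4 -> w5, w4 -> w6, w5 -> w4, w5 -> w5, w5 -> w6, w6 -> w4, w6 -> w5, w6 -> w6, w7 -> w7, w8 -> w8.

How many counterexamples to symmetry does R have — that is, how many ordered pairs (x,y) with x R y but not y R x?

Enumerating: (w1,w3).

1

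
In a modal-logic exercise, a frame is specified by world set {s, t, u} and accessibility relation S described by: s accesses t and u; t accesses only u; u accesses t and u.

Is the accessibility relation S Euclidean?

Euclidean: no — s S t and s S t, but not t S t.

No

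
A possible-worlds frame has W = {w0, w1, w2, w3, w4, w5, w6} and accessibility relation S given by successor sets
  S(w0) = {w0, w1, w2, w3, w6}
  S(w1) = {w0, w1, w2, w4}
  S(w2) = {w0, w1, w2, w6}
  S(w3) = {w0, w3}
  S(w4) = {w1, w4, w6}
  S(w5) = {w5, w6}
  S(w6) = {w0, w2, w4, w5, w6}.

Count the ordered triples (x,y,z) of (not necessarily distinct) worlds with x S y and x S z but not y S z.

Enumerating: (w0,w1,w3), (w0,w1,w6), (w0,w2,w3), (w0,w3,w1), (w0,w3,w2), (w0,w3,w6), (w0,w6,w1), (w0,w6,w3), (w1,w0,w4), (w1,w2,w4), (w1,w4,w0), (w1,w4,w2), … and 14 more.
Total: 26.

26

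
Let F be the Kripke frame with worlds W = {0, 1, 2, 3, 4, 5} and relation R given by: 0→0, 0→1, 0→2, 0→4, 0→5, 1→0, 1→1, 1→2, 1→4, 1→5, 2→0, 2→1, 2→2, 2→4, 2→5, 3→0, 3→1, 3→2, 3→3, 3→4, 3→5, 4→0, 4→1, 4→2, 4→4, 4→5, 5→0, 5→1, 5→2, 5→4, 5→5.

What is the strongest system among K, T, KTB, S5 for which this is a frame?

Reflexive (axiom T): yes — every world is R-related to itself.
Symmetric (axiom B): no — 3 R 0 but not 0 R 3.
Euclidean (axiom 5): no — 3 R 0 and 3 R 3, but not 0 R 3.
So F validates K, T; KTB would additionally require R to be symmetric. The strongest is T.

T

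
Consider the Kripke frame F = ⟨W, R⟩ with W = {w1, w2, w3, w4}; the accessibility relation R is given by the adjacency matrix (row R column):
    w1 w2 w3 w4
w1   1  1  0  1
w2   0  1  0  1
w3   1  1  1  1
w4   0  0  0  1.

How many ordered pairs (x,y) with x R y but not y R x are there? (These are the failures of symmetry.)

Enumerating: (w1,w2), (w1,w4), (w2,w4), (w3,w1), (w3,w2), (w3,w4).

6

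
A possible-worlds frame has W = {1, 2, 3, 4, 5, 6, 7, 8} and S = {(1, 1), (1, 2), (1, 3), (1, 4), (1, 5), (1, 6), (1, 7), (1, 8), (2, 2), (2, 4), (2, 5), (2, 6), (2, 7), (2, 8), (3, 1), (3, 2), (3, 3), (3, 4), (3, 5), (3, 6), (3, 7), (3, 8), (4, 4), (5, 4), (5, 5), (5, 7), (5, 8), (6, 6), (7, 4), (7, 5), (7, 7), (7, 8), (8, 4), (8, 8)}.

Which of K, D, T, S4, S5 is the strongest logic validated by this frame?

S4

Serial (axiom D): yes — every world has a successor (e.g. 1 S 1).
Reflexive (axiom T): yes — every world is S-related to itself.
Transitive (axiom 4): yes — every two-step S-path is closed by a direct edge.
Euclidean (axiom 5): no — 1 S 2 and 1 S 3, but not 2 S 3.
So F validates K, D, T, S4; S5 would additionally require S to be Euclidean. The strongest is S4.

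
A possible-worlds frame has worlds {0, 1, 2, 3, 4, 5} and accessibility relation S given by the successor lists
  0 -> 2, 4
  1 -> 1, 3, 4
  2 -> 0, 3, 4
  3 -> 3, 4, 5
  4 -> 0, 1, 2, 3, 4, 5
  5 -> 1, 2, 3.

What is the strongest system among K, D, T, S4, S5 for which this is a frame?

D

Serial (axiom D): yes — every world has a successor (e.g. 0 S 2).
Reflexive (axiom T): no — 0 is not related to itself.
Transitive (axiom 4): no — 0 S 2 and 2 S 3, but not 0 S 3.
Euclidean (axiom 5): no — 2 S 0 and 2 S 3, but not 0 S 3.
So F validates K, D; T would additionally require S to be reflexive. The strongest is D.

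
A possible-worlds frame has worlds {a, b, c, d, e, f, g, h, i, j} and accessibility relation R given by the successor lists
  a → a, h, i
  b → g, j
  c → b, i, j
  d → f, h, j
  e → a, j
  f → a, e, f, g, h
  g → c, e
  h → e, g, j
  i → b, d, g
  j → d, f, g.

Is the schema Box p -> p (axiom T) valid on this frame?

No

By correspondence theory, T is valid on a frame iff R is reflexive.
Reflexive: no — b is not related to itself.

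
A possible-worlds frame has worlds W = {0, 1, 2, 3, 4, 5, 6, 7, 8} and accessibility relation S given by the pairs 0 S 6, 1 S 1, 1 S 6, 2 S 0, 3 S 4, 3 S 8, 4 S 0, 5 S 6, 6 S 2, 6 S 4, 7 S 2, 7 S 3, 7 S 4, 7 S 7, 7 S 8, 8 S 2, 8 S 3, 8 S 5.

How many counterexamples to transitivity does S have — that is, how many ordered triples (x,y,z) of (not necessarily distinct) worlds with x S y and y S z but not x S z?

Enumerating: (0,6,2), (0,6,4), (1,6,2), (1,6,4), (2,0,6), (3,4,0), (3,8,2), (3,8,3), (3,8,5), (4,0,6), (5,6,2), (5,6,4), … and 9 more.
Total: 21.

21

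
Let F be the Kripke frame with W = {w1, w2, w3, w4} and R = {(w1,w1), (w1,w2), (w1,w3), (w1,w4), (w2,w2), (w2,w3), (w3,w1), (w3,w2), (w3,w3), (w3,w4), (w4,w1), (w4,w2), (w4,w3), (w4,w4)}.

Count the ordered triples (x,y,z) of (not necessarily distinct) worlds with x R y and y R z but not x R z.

2

Enumerating: (w2,w3,w1), (w2,w3,w4).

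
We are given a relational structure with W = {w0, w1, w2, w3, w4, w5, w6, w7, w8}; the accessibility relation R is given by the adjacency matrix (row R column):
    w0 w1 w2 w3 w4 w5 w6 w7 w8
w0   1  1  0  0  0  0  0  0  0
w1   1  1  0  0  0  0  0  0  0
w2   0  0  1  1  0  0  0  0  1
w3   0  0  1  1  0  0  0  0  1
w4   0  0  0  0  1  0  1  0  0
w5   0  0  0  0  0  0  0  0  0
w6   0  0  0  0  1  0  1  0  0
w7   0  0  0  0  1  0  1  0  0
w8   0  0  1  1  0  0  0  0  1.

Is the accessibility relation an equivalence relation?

No

Reflexive: no — w5 is not related to itself.
Symmetric: no — w7 R w4 but not w4 R w7.
Transitive: yes — every two-step R-path is closed by a direct edge.
So R is not an equivalence relation.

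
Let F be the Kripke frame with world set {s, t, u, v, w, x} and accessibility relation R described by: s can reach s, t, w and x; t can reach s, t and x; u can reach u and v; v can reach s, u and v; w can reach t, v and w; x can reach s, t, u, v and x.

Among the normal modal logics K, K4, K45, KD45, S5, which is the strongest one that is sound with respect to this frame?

Transitive (axiom 4): no — s R w and w R v, but not s R v.
Euclidean (axiom 5): no — s R t and s R w, but not t R w.
Serial (axiom D): yes — every world has a successor (e.g. s R s).
Reflexive (axiom T): yes — every world is R-related to itself.
So F validates K; K4 would additionally require R to be transitive. The strongest is K.

K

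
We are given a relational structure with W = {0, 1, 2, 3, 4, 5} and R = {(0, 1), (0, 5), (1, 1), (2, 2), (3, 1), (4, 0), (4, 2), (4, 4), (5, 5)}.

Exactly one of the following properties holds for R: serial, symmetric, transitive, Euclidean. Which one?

Serial: yes — every world has a successor (e.g. 0 R 1).
Symmetric: no — 0 R 1 but not 1 R 0.
Transitive: no — 4 R 0 and 0 R 1, but not 4 R 1.
Euclidean: no — 0 R 1 and 0 R 5, but not 1 R 5.
Only serial holds.

serial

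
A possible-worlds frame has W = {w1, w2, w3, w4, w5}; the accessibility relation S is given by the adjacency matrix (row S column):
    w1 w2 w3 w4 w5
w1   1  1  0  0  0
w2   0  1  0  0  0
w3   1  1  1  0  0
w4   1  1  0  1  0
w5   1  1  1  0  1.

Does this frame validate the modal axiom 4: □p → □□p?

Axiom 4 corresponds to the accessibility relation being transitive.
Transitive: yes — every two-step S-path is closed by a direct edge.

Yes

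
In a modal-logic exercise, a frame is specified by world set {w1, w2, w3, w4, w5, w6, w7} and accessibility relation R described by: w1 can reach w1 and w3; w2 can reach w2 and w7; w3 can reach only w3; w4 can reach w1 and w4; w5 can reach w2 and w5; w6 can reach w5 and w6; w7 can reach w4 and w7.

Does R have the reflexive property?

Yes

Reflexive: yes — every world is R-related to itself.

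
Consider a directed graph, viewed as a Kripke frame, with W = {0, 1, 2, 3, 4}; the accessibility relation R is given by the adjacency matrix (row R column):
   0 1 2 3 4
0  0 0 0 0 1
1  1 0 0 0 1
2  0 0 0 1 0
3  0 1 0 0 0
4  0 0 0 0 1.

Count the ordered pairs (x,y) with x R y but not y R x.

5

Enumerating: (0,4), (1,0), (1,4), (2,3), (3,1).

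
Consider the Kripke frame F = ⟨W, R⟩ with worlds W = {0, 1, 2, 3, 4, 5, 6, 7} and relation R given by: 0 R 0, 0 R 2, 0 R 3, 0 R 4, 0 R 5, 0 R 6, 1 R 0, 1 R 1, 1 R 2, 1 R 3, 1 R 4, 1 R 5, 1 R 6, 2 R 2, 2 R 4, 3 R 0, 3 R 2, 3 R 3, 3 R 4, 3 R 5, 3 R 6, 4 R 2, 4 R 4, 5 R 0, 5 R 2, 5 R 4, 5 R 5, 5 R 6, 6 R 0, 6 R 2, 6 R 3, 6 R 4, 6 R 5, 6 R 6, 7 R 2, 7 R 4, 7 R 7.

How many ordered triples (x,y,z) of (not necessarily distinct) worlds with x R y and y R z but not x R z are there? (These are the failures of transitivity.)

2

Enumerating: (5,0,3), (5,6,3).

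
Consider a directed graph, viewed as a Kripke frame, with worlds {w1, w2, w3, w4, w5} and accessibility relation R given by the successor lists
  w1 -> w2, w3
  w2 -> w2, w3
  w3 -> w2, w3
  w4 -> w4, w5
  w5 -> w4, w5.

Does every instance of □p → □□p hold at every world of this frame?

Yes

The schema 4 characterises exactly the transitive frames.
Transitive: yes — every two-step R-path is closed by a direct edge.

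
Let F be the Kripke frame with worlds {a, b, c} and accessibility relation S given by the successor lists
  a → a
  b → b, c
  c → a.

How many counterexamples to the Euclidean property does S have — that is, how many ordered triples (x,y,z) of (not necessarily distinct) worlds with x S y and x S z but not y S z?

Enumerating: (b,c,b), (b,c,c).

2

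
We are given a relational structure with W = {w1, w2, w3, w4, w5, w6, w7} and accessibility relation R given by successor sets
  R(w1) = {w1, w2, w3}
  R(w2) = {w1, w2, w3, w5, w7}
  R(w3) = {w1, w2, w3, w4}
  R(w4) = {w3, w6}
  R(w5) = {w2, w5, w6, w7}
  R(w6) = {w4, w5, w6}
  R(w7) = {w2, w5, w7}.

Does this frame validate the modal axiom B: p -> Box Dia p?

Yes

Axiom B corresponds to the accessibility relation being symmetric.
Symmetric: yes — every pair in R has its reverse in R.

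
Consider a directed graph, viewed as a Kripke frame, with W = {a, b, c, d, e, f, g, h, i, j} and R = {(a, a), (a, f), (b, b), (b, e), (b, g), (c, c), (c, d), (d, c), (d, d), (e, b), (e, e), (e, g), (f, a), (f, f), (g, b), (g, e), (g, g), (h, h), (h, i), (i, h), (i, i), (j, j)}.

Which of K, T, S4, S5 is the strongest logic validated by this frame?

Reflexive (axiom T): yes — every world is R-related to itself.
Transitive (axiom 4): yes — every two-step R-path is closed by a direct edge.
Euclidean (axiom 5): yes — any two successors of a common world are R-related.
So F validates K, T, S4, S5. The strongest is S5.

S5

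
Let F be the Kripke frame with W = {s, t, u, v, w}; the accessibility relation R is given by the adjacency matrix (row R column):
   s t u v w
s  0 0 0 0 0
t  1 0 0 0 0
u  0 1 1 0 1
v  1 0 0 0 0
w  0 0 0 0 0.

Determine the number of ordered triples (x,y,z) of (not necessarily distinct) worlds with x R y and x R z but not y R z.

Enumerating: (t,s,s), (u,t,t), (u,t,u), (u,t,w), (u,w,t), (u,w,u), (u,w,w), (v,s,s).

8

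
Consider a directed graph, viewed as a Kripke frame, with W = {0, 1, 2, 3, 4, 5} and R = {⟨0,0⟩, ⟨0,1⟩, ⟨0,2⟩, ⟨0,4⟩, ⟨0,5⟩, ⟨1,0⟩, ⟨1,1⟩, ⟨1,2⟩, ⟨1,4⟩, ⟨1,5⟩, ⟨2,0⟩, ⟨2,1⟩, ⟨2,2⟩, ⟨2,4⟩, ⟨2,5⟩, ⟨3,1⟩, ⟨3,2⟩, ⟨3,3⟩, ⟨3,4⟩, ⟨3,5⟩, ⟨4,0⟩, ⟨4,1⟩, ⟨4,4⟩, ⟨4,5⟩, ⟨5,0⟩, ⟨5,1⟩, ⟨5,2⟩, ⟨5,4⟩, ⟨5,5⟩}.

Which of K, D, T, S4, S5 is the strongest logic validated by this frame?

Serial (axiom D): yes — every world has a successor (e.g. 0 R 0).
Reflexive (axiom T): yes — every world is R-related to itself.
Transitive (axiom 4): no — 3 R 1 and 1 R 0, but not 3 R 0.
Euclidean (axiom 5): no — 0 R 4 and 0 R 2, but not 4 R 2.
So F validates K, D, T; S4 would additionally require R to be transitive. The strongest is T.

T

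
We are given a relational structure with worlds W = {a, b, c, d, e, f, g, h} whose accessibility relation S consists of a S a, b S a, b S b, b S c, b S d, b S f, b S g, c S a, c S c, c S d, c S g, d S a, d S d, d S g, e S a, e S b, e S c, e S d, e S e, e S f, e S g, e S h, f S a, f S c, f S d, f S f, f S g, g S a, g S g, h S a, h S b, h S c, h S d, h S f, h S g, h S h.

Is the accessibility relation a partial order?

Reflexive: yes — every world is S-related to itself.
Transitive: yes — every two-step S-path is closed by a direct edge.
Antisymmetric: yes — no distinct pair is related both ways.
So S is a partial order.

Yes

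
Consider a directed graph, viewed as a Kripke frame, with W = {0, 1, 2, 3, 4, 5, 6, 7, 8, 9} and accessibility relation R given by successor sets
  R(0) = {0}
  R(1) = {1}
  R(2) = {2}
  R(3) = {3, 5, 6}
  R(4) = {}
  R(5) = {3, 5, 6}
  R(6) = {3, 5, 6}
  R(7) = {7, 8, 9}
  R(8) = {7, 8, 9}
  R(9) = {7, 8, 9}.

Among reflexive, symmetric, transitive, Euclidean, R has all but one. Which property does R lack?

Reflexive: no — 4 is not related to itself.
Symmetric: yes — every pair in R has its reverse in R.
Transitive: yes — every two-step R-path is closed by a direct edge.
Euclidean: yes — any two successors of a common world are R-related.
Only reflexive fails.

reflexive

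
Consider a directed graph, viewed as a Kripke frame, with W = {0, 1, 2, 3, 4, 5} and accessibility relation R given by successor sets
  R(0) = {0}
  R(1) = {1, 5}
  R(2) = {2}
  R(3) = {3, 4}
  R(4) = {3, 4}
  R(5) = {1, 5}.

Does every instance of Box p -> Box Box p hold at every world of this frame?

Yes

Axiom 4 corresponds to the accessibility relation being transitive.
Transitive: yes — every two-step R-path is closed by a direct edge.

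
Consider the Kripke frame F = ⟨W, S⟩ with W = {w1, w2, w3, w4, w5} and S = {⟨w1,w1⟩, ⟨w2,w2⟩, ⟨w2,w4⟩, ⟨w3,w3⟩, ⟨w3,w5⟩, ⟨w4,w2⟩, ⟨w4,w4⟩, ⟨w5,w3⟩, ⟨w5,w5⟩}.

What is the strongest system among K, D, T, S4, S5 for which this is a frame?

S5

Serial (axiom D): yes — every world has a successor (e.g. w1 S w1).
Reflexive (axiom T): yes — every world is S-related to itself.
Transitive (axiom 4): yes — every two-step S-path is closed by a direct edge.
Euclidean (axiom 5): yes — any two successors of a common world are S-related.
So F validates K, D, T, S4, S5. The strongest is S5.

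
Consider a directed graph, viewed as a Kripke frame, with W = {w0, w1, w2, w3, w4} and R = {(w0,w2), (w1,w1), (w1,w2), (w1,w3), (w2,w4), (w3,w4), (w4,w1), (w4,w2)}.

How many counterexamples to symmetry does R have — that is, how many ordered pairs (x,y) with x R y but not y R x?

Enumerating: (w0,w2), (w1,w2), (w1,w3), (w3,w4), (w4,w1).

5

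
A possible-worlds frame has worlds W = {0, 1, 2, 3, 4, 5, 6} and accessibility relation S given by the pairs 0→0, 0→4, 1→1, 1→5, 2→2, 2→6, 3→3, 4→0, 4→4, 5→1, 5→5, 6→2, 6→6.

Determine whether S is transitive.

Yes

Transitive: yes — every two-step S-path is closed by a direct edge.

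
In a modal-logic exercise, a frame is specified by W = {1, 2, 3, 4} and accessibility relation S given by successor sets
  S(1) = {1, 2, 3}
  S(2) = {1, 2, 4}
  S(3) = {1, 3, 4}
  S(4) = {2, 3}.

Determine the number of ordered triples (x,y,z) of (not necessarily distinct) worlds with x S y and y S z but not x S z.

10

Enumerating: (1,2,4), (1,3,4), (2,1,3), (2,4,3), (3,1,2), (3,4,2), (4,2,1), (4,2,4), (4,3,1), (4,3,4).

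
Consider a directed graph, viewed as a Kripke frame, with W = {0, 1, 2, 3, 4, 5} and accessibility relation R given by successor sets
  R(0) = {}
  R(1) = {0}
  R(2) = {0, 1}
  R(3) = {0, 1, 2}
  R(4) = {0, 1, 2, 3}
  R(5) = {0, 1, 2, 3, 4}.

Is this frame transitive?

Transitive: yes — every two-step R-path is closed by a direct edge.

Yes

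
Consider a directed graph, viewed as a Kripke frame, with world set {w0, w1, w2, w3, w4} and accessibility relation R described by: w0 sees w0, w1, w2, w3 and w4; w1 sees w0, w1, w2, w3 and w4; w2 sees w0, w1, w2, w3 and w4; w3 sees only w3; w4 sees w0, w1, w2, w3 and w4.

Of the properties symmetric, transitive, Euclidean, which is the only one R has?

Symmetric: no — w0 R w3 but not w3 R w0.
Transitive: yes — every two-step R-path is closed by a direct edge.
Euclidean: no — w0 R w3 and w0 R w1, but not w3 R w1.
Only transitive holds.

transitive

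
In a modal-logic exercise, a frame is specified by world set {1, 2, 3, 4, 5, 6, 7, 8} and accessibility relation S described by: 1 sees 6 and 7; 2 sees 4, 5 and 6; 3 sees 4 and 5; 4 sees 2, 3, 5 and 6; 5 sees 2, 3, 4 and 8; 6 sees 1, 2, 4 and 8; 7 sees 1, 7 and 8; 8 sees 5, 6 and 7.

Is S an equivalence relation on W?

Reflexive: no — 1 is not related to itself.
Symmetric: yes — every pair in S has its reverse in S.
Transitive: no — 1 S 6 and 6 S 2, but not 1 S 2.
So S is not an equivalence relation.

No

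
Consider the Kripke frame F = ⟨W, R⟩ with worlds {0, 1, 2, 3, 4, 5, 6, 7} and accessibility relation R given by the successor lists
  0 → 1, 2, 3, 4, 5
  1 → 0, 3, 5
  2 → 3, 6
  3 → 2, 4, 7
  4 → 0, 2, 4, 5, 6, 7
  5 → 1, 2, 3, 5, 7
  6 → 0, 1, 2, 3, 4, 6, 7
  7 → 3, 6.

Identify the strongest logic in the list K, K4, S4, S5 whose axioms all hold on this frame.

Transitive (axiom 4): no — 0 R 2 and 2 R 6, but not 0 R 6.
Reflexive (axiom T): no — 0 is not related to itself.
Euclidean (axiom 5): no — 0 R 1 and 0 R 2, but not 1 R 2.
So F validates K; K4 would additionally require R to be transitive. The strongest is K.

K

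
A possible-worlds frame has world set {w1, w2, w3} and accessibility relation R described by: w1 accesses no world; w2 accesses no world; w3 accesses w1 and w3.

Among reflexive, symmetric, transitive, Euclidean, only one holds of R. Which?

Reflexive: no — w1 is not related to itself.
Symmetric: no — w3 R w1 but not w1 R w3.
Transitive: yes — every two-step R-path is closed by a direct edge.
Euclidean: no — w3 R w1 and w3 R w1, but not w1 R w1.
Only transitive holds.

transitive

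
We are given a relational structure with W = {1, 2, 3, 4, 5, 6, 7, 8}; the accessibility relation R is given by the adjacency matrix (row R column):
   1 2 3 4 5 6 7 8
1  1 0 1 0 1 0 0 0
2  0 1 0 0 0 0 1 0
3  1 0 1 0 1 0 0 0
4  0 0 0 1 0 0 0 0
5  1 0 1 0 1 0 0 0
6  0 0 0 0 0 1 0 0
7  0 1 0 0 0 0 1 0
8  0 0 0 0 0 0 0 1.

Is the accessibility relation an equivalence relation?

Reflexive: yes — every world is R-related to itself.
Symmetric: yes — every pair in R has its reverse in R.
Transitive: yes — every two-step R-path is closed by a direct edge.
So R is an equivalence relation.

Yes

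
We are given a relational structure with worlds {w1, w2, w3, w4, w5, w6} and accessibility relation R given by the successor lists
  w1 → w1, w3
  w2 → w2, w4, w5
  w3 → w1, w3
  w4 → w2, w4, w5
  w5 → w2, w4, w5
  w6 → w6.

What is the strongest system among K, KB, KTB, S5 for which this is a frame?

Symmetric (axiom B): yes — every pair in R has its reverse in R.
Reflexive (axiom T): yes — every world is R-related to itself.
Euclidean (axiom 5): yes — any two successors of a common world are R-related.
So F validates K, KB, KTB, S5. The strongest is S5.

S5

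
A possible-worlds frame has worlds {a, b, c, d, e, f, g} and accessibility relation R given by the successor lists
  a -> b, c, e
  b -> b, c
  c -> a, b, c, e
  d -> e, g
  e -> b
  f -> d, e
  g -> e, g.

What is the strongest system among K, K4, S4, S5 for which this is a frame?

Transitive (axiom 4): no — b R c and c R a, but not b R a.
Reflexive (axiom T): no — a is not related to itself.
Euclidean (axiom 5): no — a R b and a R e, but not b R e.
So F validates K; K4 would additionally require R to be transitive. The strongest is K.

K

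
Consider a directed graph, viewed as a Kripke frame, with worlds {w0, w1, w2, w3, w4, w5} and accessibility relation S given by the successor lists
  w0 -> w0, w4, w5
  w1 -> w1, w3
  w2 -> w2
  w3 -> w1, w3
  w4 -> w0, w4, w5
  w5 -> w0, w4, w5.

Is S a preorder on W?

Yes

Reflexive: yes — every world is S-related to itself.
Transitive: yes — every two-step S-path is closed by a direct edge.
So S is a preorder.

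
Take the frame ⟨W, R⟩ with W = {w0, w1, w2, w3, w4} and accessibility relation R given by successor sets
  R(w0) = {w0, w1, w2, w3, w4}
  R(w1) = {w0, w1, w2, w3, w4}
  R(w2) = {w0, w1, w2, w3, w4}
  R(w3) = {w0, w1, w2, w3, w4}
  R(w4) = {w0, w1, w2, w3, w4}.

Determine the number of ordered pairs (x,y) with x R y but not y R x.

0

R is symmetric; there are no such tuples.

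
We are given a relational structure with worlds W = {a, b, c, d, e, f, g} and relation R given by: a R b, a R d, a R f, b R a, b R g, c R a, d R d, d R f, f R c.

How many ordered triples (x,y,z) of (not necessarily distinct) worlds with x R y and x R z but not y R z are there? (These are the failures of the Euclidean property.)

15

Enumerating: (a,b,b), (a,b,d), (a,b,f), (a,d,b), (a,f,b), (a,f,d), (a,f,f), (b,a,a), (b,a,g), (b,g,a), (b,g,g), (c,a,a), (d,f,d), (d,f,f), (f,c,c).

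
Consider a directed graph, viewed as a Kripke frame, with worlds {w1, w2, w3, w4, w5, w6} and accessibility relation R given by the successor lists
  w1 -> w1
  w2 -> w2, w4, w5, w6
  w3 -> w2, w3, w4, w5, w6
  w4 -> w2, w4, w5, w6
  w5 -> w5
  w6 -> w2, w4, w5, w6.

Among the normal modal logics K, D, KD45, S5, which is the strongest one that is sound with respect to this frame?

Serial (axiom D): yes — every world has a successor (e.g. w1 R w1).
Euclidean (axiom 5): no — w2 R w5 and w2 R w4, but not w5 R w4.
Transitive (axiom 4): yes — every two-step R-path is closed by a direct edge.
Reflexive (axiom T): yes — every world is R-related to itself.
So F validates K, D; KD45 would additionally require R to be Euclidean. The strongest is D.

D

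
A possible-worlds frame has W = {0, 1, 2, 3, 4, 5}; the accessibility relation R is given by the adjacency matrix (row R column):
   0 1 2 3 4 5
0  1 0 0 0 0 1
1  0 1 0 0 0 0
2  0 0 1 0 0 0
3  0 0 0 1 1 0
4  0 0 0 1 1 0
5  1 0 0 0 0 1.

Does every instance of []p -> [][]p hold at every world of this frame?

Axiom 4 corresponds to the accessibility relation being transitive.
Transitive: yes — every two-step R-path is closed by a direct edge.

Yes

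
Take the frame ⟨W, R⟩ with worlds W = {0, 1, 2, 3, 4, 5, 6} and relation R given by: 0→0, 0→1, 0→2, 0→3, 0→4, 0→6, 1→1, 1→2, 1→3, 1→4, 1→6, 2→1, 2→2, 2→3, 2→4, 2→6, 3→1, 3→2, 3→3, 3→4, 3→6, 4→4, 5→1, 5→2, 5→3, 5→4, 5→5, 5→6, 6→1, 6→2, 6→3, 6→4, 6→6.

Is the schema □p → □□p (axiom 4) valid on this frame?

Axiom 4 corresponds to the accessibility relation being transitive.
Transitive: yes — every two-step R-path is closed by a direct edge.

Yes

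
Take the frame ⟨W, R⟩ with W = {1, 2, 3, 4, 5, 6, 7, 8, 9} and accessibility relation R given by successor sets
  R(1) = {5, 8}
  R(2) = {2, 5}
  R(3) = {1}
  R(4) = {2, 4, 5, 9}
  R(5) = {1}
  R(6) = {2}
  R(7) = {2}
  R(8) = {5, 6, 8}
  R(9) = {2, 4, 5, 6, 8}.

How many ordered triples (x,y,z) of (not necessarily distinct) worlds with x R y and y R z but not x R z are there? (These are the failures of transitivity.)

16

Enumerating: (1,5,1), (1,8,6), (2,5,1), (3,1,5), (3,1,8), (4,5,1), (4,9,6), (4,9,8), (5,1,5), (5,1,8), (6,2,5), (7,2,5), (8,5,1), (8,6,2), (9,4,9), (9,5,1).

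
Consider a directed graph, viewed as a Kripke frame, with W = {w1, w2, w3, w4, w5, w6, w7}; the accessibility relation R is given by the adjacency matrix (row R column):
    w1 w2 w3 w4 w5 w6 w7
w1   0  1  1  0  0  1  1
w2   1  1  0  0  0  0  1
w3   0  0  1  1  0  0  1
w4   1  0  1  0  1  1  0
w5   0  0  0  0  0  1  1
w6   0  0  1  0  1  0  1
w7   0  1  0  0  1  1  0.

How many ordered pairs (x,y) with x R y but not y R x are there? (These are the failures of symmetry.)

Enumerating: (w1,w3), (w1,w6), (w1,w7), (w3,w7), (w4,w1), (w4,w5), (w4,w6), (w6,w3).

8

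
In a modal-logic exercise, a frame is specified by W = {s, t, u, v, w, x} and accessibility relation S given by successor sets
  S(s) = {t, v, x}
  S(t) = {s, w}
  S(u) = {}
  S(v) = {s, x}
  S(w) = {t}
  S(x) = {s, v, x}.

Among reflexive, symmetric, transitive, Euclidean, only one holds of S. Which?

Reflexive: no — s is not related to itself.
Symmetric: yes — every pair in S has its reverse in S.
Transitive: no — s S t and t S w, but not s S w.
Euclidean: no — s S t and s S v, but not t S v.
Only symmetric holds.

symmetric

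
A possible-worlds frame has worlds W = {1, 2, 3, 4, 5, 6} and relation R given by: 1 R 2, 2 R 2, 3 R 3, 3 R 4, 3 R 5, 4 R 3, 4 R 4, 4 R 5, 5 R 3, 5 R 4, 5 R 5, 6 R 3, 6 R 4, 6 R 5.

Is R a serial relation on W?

Serial: yes — every world has a successor (e.g. 1 R 2).

Yes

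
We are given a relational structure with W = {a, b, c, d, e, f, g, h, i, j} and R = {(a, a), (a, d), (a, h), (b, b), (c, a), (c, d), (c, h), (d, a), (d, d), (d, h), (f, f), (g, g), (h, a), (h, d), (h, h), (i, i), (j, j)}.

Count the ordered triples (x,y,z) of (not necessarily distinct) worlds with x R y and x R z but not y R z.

R is Euclidean; there are no such tuples.

0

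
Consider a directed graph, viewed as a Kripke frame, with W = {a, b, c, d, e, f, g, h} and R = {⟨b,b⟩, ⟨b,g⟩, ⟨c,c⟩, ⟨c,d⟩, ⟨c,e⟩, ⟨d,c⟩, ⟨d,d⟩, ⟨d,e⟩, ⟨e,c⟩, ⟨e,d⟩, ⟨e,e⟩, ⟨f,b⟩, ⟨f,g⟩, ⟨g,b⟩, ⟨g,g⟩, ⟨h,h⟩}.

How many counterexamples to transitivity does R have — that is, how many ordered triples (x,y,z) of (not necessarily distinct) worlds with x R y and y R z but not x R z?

0

R is transitive; there are no such tuples.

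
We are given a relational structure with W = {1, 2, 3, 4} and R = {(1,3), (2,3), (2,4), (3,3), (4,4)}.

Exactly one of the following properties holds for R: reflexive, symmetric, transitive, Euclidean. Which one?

Reflexive: no — 1 is not related to itself.
Symmetric: no — 1 R 3 but not 3 R 1.
Transitive: yes — every two-step R-path is closed by a direct edge.
Euclidean: no — 2 R 3 and 2 R 4, but not 3 R 4.
Only transitive holds.

transitive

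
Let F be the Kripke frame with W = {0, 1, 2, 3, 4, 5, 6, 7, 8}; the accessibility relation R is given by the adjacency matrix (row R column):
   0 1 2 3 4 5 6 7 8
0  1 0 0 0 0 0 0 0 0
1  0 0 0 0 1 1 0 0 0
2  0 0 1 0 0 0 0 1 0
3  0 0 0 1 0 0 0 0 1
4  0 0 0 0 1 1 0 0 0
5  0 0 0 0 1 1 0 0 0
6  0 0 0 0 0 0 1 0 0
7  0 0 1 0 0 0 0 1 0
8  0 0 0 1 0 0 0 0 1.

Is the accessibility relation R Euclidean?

Euclidean: yes — any two successors of a common world are R-related.

Yes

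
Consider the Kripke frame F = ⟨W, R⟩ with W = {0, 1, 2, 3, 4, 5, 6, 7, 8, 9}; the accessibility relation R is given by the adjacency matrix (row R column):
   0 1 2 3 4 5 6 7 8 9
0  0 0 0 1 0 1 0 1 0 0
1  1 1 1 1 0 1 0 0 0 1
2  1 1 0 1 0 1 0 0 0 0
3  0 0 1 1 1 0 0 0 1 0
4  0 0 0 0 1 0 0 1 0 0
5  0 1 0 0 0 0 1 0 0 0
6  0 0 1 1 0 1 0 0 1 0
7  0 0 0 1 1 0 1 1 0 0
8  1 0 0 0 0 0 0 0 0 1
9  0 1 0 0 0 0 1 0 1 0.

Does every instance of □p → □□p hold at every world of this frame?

No

Axiom 4 corresponds to the accessibility relation being transitive.
Transitive: no — 0 R 3 and 3 R 2, but not 0 R 2.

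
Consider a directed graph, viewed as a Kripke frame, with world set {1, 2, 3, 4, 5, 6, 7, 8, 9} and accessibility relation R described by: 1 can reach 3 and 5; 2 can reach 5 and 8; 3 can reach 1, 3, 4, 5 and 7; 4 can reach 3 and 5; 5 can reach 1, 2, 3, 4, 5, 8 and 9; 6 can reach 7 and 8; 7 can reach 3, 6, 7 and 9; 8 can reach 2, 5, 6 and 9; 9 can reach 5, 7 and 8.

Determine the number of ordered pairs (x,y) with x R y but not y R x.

0

R is symmetric; there are no such tuples.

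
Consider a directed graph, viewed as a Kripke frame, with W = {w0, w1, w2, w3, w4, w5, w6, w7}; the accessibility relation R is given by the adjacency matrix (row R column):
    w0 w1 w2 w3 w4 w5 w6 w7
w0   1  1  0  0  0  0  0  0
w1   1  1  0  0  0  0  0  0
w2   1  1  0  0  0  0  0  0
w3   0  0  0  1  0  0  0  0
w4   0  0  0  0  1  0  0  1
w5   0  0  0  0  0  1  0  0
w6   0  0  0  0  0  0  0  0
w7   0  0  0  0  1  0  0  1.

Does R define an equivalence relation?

No

Reflexive: no — w2 is not related to itself.
Symmetric: no — w2 R w0 but not w0 R w2.
Transitive: yes — every two-step R-path is closed by a direct edge.
So R is not an equivalence relation.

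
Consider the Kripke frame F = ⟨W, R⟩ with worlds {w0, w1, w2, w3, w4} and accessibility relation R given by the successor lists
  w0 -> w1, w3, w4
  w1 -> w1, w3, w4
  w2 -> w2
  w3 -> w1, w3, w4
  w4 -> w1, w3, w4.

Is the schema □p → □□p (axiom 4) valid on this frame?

Yes

By correspondence theory, 4 is valid on a frame iff R is transitive.
Transitive: yes — every two-step R-path is closed by a direct edge.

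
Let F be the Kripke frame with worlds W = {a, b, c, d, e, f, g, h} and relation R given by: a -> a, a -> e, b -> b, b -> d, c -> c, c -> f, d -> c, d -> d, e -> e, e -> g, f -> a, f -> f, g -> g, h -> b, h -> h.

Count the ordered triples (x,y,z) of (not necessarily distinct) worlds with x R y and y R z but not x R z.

Enumerating: (a,e,g), (b,d,c), (c,f,a), (d,c,f), (f,a,e), (h,b,d).

6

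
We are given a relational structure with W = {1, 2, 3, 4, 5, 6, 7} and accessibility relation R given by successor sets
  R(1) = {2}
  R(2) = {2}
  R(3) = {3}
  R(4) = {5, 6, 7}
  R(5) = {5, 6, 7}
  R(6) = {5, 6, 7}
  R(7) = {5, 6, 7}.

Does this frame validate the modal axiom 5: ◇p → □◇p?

Yes

By correspondence theory, 5 is valid on a frame iff R is Euclidean.
Euclidean: yes — any two successors of a common world are R-related.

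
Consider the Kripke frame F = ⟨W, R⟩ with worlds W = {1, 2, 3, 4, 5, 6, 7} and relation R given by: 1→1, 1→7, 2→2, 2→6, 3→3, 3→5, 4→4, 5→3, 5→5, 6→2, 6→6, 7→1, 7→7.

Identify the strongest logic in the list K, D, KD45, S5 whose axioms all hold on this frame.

S5

Serial (axiom D): yes — every world has a successor (e.g. 1 R 1).
Euclidean (axiom 5): yes — any two successors of a common world are R-related.
Transitive (axiom 4): yes — every two-step R-path is closed by a direct edge.
Reflexive (axiom T): yes — every world is R-related to itself.
So F validates K, D, KD45, S5. The strongest is S5.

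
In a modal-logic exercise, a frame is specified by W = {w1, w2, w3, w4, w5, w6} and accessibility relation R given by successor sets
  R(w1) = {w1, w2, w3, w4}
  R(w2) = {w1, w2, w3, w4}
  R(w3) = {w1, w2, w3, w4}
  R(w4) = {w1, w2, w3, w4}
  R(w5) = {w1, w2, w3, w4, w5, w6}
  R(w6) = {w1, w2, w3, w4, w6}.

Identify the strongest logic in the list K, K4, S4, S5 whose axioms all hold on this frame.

S4

Transitive (axiom 4): yes — every two-step R-path is closed by a direct edge.
Reflexive (axiom T): yes — every world is R-related to itself.
Euclidean (axiom 5): no — w5 R w1 and w5 R w6, but not w1 R w6.
So F validates K, K4, S4; S5 would additionally require R to be Euclidean. The strongest is S4.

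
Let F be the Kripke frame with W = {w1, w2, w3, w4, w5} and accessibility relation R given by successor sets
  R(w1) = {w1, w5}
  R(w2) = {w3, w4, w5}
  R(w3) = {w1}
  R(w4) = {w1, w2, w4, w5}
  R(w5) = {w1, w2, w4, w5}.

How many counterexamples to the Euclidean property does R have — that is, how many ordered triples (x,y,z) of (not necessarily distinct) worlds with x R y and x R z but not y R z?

Enumerating: (w2,w3,w3), (w2,w3,w4), (w2,w3,w5), (w2,w4,w3), (w2,w5,w3), (w4,w1,w2), (w4,w1,w4), (w4,w2,w1), (w4,w2,w2), (w5,w1,w2), (w5,w1,w4), (w5,w2,w1), (w5,w2,w2).

13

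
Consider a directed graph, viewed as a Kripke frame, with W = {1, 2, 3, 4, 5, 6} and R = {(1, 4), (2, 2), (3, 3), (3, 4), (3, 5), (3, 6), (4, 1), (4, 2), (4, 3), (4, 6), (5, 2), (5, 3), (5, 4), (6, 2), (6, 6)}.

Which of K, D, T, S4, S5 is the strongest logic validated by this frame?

D

Serial (axiom D): yes — every world has a successor (e.g. 1 R 4).
Reflexive (axiom T): no — 1 is not related to itself.
Transitive (axiom 4): no — 1 R 4 and 4 R 2, but not 1 R 2.
Euclidean (axiom 5): no — 3 R 4 and 3 R 5, but not 4 R 5.
So F validates K, D; T would additionally require R to be reflexive. The strongest is D.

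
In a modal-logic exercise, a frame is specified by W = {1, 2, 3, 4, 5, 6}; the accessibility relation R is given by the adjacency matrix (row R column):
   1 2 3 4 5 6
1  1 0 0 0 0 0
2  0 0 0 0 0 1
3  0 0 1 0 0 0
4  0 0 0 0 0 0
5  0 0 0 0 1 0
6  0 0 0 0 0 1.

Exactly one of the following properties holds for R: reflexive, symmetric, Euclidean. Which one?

Euclidean

Reflexive: no — 2 is not related to itself.
Symmetric: no — 2 R 6 but not 6 R 2.
Euclidean: yes — any two successors of a common world are R-related.
Only Euclidean holds.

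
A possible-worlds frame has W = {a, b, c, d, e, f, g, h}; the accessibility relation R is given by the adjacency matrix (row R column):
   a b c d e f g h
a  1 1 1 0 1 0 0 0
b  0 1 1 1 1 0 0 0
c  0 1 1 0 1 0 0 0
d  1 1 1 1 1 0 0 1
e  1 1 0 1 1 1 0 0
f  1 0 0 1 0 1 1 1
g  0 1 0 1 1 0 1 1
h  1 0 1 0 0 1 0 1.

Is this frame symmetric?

Symmetric: no — a R b but not b R a.

No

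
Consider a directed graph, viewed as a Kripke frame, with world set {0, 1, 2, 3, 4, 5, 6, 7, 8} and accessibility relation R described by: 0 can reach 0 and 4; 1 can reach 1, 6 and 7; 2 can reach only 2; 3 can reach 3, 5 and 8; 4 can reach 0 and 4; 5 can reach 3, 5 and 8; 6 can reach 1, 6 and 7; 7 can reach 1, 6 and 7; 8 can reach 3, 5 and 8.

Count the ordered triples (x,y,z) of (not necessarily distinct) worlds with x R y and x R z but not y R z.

R is Euclidean; there are no such tuples.

0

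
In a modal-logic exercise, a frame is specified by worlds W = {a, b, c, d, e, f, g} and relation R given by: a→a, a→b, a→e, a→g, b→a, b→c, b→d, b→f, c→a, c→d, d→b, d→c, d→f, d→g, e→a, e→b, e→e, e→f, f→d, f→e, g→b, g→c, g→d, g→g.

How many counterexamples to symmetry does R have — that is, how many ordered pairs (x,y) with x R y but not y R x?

Enumerating: (a,g), (b,c), (b,f), (c,a), (e,b), (g,b), (g,c).

7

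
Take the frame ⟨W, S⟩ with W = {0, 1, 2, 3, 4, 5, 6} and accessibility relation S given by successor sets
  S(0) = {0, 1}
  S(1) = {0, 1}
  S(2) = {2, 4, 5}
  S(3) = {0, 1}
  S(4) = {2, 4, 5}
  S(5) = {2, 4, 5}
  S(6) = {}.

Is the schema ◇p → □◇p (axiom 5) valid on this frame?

Yes

The schema 5 characterises exactly the Euclidean frames.
Euclidean: yes — any two successors of a common world are S-related.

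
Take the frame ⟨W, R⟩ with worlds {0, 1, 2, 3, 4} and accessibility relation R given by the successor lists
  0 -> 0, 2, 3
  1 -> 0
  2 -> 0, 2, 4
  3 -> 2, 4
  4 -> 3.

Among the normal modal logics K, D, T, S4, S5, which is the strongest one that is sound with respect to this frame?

D

Serial (axiom D): yes — every world has a successor (e.g. 0 R 0).
Reflexive (axiom T): no — 1 is not related to itself.
Transitive (axiom 4): no — 0 R 2 and 2 R 4, but not 0 R 4.
Euclidean (axiom 5): no — 0 R 2 and 0 R 3, but not 2 R 3.
So F validates K, D; T would additionally require R to be reflexive. The strongest is D.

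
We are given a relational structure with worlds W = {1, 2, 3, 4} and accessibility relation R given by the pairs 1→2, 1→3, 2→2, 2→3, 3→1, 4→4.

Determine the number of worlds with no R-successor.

0

R is serial; there are no such worlds.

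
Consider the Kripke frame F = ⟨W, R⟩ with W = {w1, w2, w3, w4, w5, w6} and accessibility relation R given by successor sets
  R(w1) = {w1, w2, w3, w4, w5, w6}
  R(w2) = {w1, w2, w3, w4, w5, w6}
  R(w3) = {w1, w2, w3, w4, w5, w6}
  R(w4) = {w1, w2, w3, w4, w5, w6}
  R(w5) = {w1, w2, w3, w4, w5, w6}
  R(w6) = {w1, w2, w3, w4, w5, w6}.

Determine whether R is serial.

Yes

Serial: yes — every world has a successor (e.g. w1 R w1).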